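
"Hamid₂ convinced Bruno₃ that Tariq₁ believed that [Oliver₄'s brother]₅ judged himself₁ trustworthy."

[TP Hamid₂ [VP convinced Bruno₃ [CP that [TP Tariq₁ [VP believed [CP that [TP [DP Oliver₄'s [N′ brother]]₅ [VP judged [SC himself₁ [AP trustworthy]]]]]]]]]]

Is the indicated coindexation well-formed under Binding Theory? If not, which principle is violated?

The two coindexed NPs are *Tariq₁* and *himself₁*.
*himself₁* is an anaphor. Principle A requires it to be bound within its binding domain — the embedded TP, whose subject is [Oliver₄'s brother]₅.
Within that domain it is c-commanded by *[Oliver₄'s brother]₅*, which does not share its index.
*Tariq₁* does c-command the anaphor, but from outside its binding domain.
The anaphor is unbound in its domain → Principle A violation.

Principle A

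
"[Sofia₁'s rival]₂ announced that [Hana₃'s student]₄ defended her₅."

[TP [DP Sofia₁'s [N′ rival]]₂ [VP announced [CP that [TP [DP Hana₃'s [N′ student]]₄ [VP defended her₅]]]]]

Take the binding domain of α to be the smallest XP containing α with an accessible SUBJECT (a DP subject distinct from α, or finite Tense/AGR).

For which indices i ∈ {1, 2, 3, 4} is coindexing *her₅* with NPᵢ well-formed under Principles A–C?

{1, 2, 3}

*her* is a pronoun, so Principle B applies: it must be free in its binding domain.
Binding domain of *her₅*: the embedded TP, whose subject is [Hana₃'s student]₄.
*Sofia₁* and the pronoun do not c-command one another → neither Principle B nor Principle C is at stake; coindexation permitted.
*[Sofia₁'s rival]₂* c-commands the pronoun but from outside its binding domain, and is not c-commanded by it → coindexation permitted.
*Hana₃* and the pronoun do not c-command one another → neither Principle B nor Principle C is at stake; coindexation permitted.
*[Hana₃'s student]₄* c-commands the pronoun within its binding domain → coindexation would violate Principle B.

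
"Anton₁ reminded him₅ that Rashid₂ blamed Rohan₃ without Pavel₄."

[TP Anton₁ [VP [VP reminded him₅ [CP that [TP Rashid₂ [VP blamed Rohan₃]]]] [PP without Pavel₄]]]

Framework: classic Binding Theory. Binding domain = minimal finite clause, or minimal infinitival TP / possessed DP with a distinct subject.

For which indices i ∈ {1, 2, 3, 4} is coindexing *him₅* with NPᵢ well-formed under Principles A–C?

*him* is a pronoun, so Principle B applies: it must be free in its binding domain.
Binding domain of *him₅*: the matrix TP, whose subject is Anton₁.
*Anton₁* c-commands the pronoun within its binding domain → coindexation would violate Principle B.
*Rashid₂*: the pronoun c-commands this R-expression → coindexation would violate Principle C on *Rashid₂*.
*Rohan₃*: the pronoun c-commands this R-expression → coindexation would violate Principle C on *Rohan₃*.
*Pavel₄* and the pronoun do not c-command one another → neither Principle B nor Principle C is at stake; coindexation permitted.

{4}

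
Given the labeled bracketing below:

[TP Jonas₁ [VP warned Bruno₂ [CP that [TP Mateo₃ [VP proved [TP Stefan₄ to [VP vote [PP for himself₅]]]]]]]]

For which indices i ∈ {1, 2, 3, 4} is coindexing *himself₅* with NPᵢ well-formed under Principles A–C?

{4}

*himself* is an anaphor, so Principle A applies: it must be bound in its binding domain.
Binding domain of *himself₅*: the embedded TP, whose subject is Stefan₄.
*Jonas₁* c-commands the anaphor but is outside its binding domain → cannot satisfy Principle A.
*Bruno₂* c-commands the anaphor but is outside its binding domain → cannot satisfy Principle A.
*Mateo₃* c-commands the anaphor but is outside its binding domain → cannot satisfy Principle A.
*Stefan₄* c-commands the anaphor within its binding domain → licit binder.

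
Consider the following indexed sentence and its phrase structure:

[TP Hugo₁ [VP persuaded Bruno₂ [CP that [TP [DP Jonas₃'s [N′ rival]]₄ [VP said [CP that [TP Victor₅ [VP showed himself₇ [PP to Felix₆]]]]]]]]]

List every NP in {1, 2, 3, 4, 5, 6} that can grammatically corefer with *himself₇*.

{5}

*himself* is an anaphor, so Principle A applies: it must be bound in its binding domain.
Binding domain of *himself₇*: the embedded TP, whose subject is Victor₅.
*Hugo₁* c-commands the anaphor but is outside its binding domain → cannot satisfy Principle A.
*Bruno₂* c-commands the anaphor but is outside its binding domain → cannot satisfy Principle A.
*Jonas₃* does not c-command the anaphor → cannot bind it.
*[Jonas₃'s rival]₄* c-commands the anaphor but is outside its binding domain → cannot satisfy Principle A.
*Victor₅* c-commands the anaphor within its binding domain → licit binder.
*Felix₆* does not c-command the anaphor → cannot bind it.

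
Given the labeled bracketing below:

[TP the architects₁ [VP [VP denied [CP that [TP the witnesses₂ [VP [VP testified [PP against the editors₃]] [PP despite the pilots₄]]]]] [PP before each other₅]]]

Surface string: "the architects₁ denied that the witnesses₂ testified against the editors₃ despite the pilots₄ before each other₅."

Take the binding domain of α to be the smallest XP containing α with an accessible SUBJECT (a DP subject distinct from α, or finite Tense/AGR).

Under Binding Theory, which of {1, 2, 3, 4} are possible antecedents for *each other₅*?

{1}

*each other* is an anaphor, so Principle A applies: it must be bound in its binding domain.
Binding domain of *each other₅*: the matrix TP, whose subject is the architects₁.
*the architects₁* c-commands the anaphor within its binding domain → licit binder.
*the witnesses₂* does not c-command the anaphor → cannot bind it.
*the editors₃* does not c-command the anaphor → cannot bind it.
*the pilots₄* does not c-command the anaphor → cannot bind it.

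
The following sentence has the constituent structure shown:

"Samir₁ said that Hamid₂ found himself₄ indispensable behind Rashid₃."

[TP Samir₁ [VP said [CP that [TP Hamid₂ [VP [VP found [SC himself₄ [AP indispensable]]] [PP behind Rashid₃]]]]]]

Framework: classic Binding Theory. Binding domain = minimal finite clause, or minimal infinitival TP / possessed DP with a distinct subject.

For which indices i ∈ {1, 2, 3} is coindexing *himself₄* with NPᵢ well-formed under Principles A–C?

{2}

*himself* is an anaphor, so Principle A applies: it must be bound in its binding domain.
Binding domain of *himself₄*: the embedded TP, whose subject is Hamid₂.
*Samir₁* c-commands the anaphor but is outside its binding domain → cannot satisfy Principle A.
*Hamid₂* c-commands the anaphor within its binding domain → licit binder.
*Rashid₃* does not c-command the anaphor → cannot bind it.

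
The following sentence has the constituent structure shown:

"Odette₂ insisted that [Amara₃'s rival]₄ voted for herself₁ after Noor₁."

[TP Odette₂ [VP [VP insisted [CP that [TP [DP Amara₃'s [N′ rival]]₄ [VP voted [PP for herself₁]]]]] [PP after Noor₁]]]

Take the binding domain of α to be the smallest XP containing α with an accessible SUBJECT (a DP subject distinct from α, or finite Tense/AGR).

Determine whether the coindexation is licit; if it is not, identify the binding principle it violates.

Principle A

The two coindexed NPs are *Noor₁* and *herself₁*.
*herself₁* is an anaphor. Principle A requires it to be bound within its binding domain — the embedded TP, whose subject is [Amara₃'s rival]₄.
Within that domain it is c-commanded by *[Amara₃'s rival]₄*, which does not share its index.
*Noor₁* does not c-command the anaphor at all.
The anaphor is unbound in its domain → Principle A violation.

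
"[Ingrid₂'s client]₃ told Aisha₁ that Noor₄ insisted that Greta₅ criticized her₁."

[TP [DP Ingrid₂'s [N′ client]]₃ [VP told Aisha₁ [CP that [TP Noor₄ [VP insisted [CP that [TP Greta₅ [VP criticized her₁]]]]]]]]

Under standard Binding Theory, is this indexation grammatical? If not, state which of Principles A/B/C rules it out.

The two coindexed NPs are *Aisha₁* and *her₁*.
*her₁* is a pronoun; its binding domain is the embedded TP, whose subject is Greta₅. Within that domain it is c-commanded only by *Greta₅*, which carries a different index — the pronoun is free locally, so Principle B holds.
*Aisha₁* is an R-expression; *her₁* does not c-command it, and no other NP shares its index, so Principle C is satisfied.
All principles are respected.

grammatical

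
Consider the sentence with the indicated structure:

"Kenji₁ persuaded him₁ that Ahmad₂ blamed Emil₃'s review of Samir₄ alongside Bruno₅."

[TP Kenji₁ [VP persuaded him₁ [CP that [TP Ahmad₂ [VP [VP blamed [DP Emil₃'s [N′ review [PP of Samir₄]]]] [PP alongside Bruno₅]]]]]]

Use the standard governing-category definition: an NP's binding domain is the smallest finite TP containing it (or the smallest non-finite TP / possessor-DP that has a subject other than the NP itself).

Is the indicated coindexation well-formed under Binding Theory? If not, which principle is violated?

Principle B

The two coindexed NPs are *Kenji₁* and *him₁*.
*him₁* is a pronoun. Its binding domain is the matrix TP, whose subject is Kenji₁.
*Kenji₁* c-commands it within that domain and carries the same index.
The pronoun is locally bound → Principle B violation.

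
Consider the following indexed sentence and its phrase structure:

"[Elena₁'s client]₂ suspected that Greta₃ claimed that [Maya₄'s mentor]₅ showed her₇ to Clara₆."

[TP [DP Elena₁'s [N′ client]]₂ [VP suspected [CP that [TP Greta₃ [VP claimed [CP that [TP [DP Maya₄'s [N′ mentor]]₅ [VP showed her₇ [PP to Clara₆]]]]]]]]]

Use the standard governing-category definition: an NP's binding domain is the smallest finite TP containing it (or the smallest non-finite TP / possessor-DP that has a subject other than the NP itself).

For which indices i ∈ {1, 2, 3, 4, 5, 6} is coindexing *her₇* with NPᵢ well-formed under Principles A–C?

{1, 2, 3, 4}

*her* is a pronoun, so Principle B applies: it must be free in its binding domain.
Binding domain of *her₇*: the embedded TP, whose subject is [Maya₄'s mentor]₅.
*Elena₁* and the pronoun do not c-command one another → neither Principle B nor Principle C is at stake; coindexation permitted.
*[Elena₁'s client]₂* c-commands the pronoun but from outside its binding domain, and is not c-commanded by it → coindexation permitted.
*Greta₃* c-commands the pronoun but from outside its binding domain, and is not c-commanded by it → coindexation permitted.
*Maya₄* and the pronoun do not c-command one another → neither Principle B nor Principle C is at stake; coindexation permitted.
*[Maya₄'s mentor]₅* c-commands the pronoun within its binding domain → coindexation would violate Principle B.
*Clara₆*: the pronoun c-commands this R-expression → coindexation would violate Principle C on *Clara₆*.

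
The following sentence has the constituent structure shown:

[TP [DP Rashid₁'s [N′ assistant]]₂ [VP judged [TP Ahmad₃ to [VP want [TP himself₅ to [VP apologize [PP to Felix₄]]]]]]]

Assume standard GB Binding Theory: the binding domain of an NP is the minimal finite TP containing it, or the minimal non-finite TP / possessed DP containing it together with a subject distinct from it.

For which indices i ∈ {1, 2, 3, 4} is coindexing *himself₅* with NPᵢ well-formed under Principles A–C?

{3}

*himself* is an anaphor, so Principle A applies: it must be bound in its binding domain.
Binding domain of *himself₅*: the embedded TP, whose subject is Ahmad₃.
*Rashid₁* does not c-command the anaphor → cannot bind it.
*[Rashid₁'s assistant]₂* c-commands the anaphor but is outside its binding domain → cannot satisfy Principle A.
*Ahmad₃* c-commands the anaphor within its binding domain → licit binder.
*Felix₄* does not c-command the anaphor → cannot bind it.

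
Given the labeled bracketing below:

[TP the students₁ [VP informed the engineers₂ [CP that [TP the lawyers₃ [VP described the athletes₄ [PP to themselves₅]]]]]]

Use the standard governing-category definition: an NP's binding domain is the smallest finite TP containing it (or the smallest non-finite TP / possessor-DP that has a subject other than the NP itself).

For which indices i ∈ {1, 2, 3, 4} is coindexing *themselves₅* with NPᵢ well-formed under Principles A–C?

{3, 4}

*themselves* is an anaphor, so Principle A applies: it must be bound in its binding domain.
Binding domain of *themselves₅*: the embedded TP, whose subject is the lawyers₃.
*the students₁* c-commands the anaphor but is outside its binding domain → cannot satisfy Principle A.
*the engineers₂* c-commands the anaphor but is outside its binding domain → cannot satisfy Principle A.
*the lawyers₃* c-commands the anaphor within its binding domain → licit binder.
*the athletes₄* c-commands the anaphor within its binding domain → licit binder.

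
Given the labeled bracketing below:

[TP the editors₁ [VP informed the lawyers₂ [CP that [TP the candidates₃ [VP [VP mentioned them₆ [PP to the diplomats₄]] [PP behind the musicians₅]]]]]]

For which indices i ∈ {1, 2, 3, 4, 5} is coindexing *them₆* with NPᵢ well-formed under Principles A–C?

{1, 2, 5}

*them* is a pronoun, so Principle B applies: it must be free in its binding domain.
Binding domain of *them₆*: the embedded TP, whose subject is the candidates₃.
*the editors₁* c-commands the pronoun but from outside its binding domain, and is not c-commanded by it → coindexation permitted.
*the lawyers₂* c-commands the pronoun but from outside its binding domain, and is not c-commanded by it → coindexation permitted.
*the candidates₃* c-commands the pronoun within its binding domain → coindexation would violate Principle B.
*the diplomats₄*: the pronoun c-commands this R-expression → coindexation would violate Principle C on *the diplomats₄*.
*the musicians₅* and the pronoun do not c-command one another → neither Principle B nor Principle C is at stake; coindexation permitted.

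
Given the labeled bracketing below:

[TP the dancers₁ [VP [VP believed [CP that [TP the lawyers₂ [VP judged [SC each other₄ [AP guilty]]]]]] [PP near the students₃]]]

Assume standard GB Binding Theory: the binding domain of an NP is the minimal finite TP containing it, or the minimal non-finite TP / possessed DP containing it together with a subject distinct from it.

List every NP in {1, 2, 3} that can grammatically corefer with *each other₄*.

*each other* is an anaphor, so Principle A applies: it must be bound in its binding domain.
Binding domain of *each other₄*: the embedded TP, whose subject is the lawyers₂.
*the dancers₁* c-commands the anaphor but is outside its binding domain → cannot satisfy Principle A.
*the lawyers₂* c-commands the anaphor within its binding domain → licit binder.
*the students₃* does not c-command the anaphor → cannot bind it.

{2}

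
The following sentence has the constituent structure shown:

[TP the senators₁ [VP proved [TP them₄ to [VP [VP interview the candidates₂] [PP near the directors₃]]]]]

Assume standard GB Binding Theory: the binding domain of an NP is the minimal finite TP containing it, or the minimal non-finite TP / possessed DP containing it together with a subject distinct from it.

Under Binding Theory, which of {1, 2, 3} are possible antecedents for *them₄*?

none

*them* is a pronoun, so Principle B applies: it must be free in its binding domain.
Binding domain of *them₄*: the matrix TP, whose subject is the senators₁.
*the senators₁* c-commands the pronoun within its binding domain → coindexation would violate Principle B.
*the candidates₂*: the pronoun c-commands this R-expression → coindexation would violate Principle C on *the candidates₂*.
*the directors₃*: the pronoun c-commands this R-expression → coindexation would violate Principle C on *the directors₃*.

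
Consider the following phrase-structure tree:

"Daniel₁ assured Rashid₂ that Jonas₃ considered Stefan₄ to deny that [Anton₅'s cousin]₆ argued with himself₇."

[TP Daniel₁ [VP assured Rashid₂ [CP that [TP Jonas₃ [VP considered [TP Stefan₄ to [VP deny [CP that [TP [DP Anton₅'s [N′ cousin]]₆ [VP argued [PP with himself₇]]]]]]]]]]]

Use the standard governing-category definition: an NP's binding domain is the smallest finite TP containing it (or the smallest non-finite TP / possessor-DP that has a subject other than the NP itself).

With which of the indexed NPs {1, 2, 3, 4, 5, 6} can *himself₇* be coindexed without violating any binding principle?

*himself* is an anaphor, so Principle A applies: it must be bound in its binding domain.
Binding domain of *himself₇*: the embedded TP, whose subject is [Anton₅'s cousin]₆.
*Daniel₁* c-commands the anaphor but is outside its binding domain → cannot satisfy Principle A.
*Rashid₂* c-commands the anaphor but is outside its binding domain → cannot satisfy Principle A.
*Jonas₃* c-commands the anaphor but is outside its binding domain → cannot satisfy Principle A.
*Stefan₄* c-commands the anaphor but is outside its binding domain → cannot satisfy Principle A.
*Anton₅* does not c-command the anaphor → cannot bind it.
*[Anton₅'s cousin]₆* c-commands the anaphor within its binding domain → licit binder.

{6}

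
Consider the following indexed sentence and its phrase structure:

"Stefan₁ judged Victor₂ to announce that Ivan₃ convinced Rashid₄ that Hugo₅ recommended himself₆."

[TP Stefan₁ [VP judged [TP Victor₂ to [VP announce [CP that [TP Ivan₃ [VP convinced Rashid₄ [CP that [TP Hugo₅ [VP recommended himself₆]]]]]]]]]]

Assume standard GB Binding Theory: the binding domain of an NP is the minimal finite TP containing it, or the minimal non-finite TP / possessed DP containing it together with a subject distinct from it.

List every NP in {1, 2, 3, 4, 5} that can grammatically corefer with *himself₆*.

*himself* is an anaphor, so Principle A applies: it must be bound in its binding domain.
Binding domain of *himself₆*: the embedded TP, whose subject is Hugo₅.
*Stefan₁* c-commands the anaphor but is outside its binding domain → cannot satisfy Principle A.
*Victor₂* c-commands the anaphor but is outside its binding domain → cannot satisfy Principle A.
*Ivan₃* c-commands the anaphor but is outside its binding domain → cannot satisfy Principle A.
*Rashid₄* c-commands the anaphor but is outside its binding domain → cannot satisfy Principle A.
*Hugo₅* c-commands the anaphor within its binding domain → licit binder.

{5}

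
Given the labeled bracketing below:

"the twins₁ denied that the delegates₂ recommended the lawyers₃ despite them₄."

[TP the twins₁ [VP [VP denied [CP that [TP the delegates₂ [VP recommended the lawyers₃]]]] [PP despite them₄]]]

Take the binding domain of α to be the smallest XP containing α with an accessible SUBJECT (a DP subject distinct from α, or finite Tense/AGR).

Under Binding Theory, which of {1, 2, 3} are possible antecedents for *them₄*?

{2, 3}

*them* is a pronoun, so Principle B applies: it must be free in its binding domain.
Binding domain of *them₄*: the matrix TP, whose subject is the twins₁.
*the twins₁* c-commands the pronoun within its binding domain → coindexation would violate Principle B.
*the delegates₂* and the pronoun do not c-command one another → neither Principle B nor Principle C is at stake; coindexation permitted.
*the lawyers₃* and the pronoun do not c-command one another → neither Principle B nor Principle C is at stake; coindexation permitted.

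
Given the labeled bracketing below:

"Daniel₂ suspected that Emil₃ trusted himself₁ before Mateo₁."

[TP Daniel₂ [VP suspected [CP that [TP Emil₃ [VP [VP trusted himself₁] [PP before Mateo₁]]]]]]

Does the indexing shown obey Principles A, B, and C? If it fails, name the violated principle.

Principle A

The two coindexed NPs are *Mateo₁* and *himself₁*.
*himself₁* is an anaphor. Principle A requires it to be bound within its binding domain — the embedded TP, whose subject is Emil₃.
Within that domain it is c-commanded by *Emil₃*, which does not share its index.
*Mateo₁* does not c-command the anaphor at all.
The anaphor is unbound in its domain → Principle A violation.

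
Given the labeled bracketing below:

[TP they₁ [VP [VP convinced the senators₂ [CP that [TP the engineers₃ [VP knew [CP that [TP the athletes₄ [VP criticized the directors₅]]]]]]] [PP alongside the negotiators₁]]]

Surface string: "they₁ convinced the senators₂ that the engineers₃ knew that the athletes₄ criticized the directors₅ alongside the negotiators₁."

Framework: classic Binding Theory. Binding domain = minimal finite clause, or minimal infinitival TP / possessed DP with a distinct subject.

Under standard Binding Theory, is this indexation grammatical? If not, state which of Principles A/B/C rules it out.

Principle C

The two coindexed NPs are *they₁* and *the negotiators₁*.
*the negotiators₁* is an R-expression. Principle C requires it to be free everywhere.
*they₁* c-commands it and carries the same index.
The R-expression is bound → Principle C violation.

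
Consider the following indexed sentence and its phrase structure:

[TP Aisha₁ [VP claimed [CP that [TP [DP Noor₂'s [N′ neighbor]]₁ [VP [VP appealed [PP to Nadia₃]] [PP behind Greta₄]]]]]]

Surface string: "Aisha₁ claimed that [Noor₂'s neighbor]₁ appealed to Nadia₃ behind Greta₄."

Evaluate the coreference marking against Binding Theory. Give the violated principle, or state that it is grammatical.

The two coindexed NPs are *[Noor₂'s neighbor]₁* and *Aisha₁*.
*[Noor₂'s neighbor]₁* is an R-expression. Principle C requires it to be free everywhere.
*Aisha₁* c-commands it and carries the same index.
The R-expression is bound → Principle C violation.

Principle C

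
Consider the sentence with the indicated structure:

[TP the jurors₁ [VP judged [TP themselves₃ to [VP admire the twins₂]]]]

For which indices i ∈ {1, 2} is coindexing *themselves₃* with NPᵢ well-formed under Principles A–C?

*themselves* is an anaphor, so Principle A applies: it must be bound in its binding domain.
Binding domain of *themselves₃*: the matrix TP, whose subject is the jurors₁.
*the jurors₁* c-commands the anaphor within its binding domain → licit binder.
*the twins₂* does not c-command the anaphor → cannot bind it.

{1}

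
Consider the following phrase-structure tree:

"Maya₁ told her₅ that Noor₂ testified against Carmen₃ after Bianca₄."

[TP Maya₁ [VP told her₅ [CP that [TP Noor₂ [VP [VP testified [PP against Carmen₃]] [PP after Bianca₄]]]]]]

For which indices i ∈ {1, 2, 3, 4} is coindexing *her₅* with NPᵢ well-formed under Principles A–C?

none

*her* is a pronoun, so Principle B applies: it must be free in its binding domain.
Binding domain of *her₅*: the matrix TP, whose subject is Maya₁.
*Maya₁* c-commands the pronoun within its binding domain → coindexation would violate Principle B.
*Noor₂*: the pronoun c-commands this R-expression → coindexation would violate Principle C on *Noor₂*.
*Carmen₃*: the pronoun c-commands this R-expression → coindexation would violate Principle C on *Carmen₃*.
*Bianca₄*: the pronoun c-commands this R-expression → coindexation would violate Principle C on *Bianca₄*.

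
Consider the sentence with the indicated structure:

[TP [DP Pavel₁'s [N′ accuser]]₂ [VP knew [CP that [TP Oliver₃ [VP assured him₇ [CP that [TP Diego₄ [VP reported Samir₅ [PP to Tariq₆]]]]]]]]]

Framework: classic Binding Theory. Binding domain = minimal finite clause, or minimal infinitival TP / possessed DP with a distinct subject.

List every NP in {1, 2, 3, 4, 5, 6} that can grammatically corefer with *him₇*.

{1, 2}

*him* is a pronoun, so Principle B applies: it must be free in its binding domain.
Binding domain of *him₇*: the embedded TP, whose subject is Oliver₃.
*Pavel₁* and the pronoun do not c-command one another → neither Principle B nor Principle C is at stake; coindexation permitted.
*[Pavel₁'s accuser]₂* c-commands the pronoun but from outside its binding domain, and is not c-commanded by it → coindexation permitted.
*Oliver₃* c-commands the pronoun within its binding domain → coindexation would violate Principle B.
*Diego₄*: the pronoun c-commands this R-expression → coindexation would violate Principle C on *Diego₄*.
*Samir₅*: the pronoun c-commands this R-expression → coindexation would violate Principle C on *Samir₅*.
*Tariq₆*: the pronoun c-commands this R-expression → coindexation would violate Principle C on *Tariq₆*.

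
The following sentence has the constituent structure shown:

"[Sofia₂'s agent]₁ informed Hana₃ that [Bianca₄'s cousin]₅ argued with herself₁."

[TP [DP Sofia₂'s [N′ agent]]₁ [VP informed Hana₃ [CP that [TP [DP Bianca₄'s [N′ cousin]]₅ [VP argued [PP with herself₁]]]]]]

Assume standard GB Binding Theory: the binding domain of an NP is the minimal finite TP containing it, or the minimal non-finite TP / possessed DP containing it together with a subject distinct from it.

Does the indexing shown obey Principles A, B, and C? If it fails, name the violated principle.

Principle A

The two coindexed NPs are *[Sofia₂'s agent]₁* and *herself₁*.
*herself₁* is an anaphor. Principle A requires it to be bound within its binding domain — the embedded TP, whose subject is [Bianca₄'s cousin]₅.
Within that domain it is c-commanded by *[Bianca₄'s cousin]₅*, which does not share its index.
*[Sofia₂'s agent]₁* does c-command the anaphor, but from outside its binding domain.
The anaphor is unbound in its domain → Principle A violation.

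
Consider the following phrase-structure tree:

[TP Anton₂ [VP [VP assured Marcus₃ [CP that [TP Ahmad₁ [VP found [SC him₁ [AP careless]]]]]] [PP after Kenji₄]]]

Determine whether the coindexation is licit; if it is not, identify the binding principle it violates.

Principle B

The two coindexed NPs are *Ahmad₁* and *him₁*.
*him₁* is a pronoun. Its binding domain is the embedded TP, whose subject is Ahmad₁.
*Ahmad₁* c-commands it within that domain and carries the same index.
The pronoun is locally bound → Principle B violation.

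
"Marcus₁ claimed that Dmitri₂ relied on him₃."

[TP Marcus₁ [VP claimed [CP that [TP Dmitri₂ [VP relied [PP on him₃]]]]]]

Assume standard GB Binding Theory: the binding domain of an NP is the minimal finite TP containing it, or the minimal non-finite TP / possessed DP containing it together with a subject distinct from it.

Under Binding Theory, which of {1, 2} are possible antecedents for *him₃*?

{1}

*him* is a pronoun, so Principle B applies: it must be free in its binding domain.
Binding domain of *him₃*: the embedded TP, whose subject is Dmitri₂.
*Marcus₁* c-commands the pronoun but from outside its binding domain, and is not c-commanded by it → coindexation permitted.
*Dmitri₂* c-commands the pronoun within its binding domain → coindexation would violate Principle B.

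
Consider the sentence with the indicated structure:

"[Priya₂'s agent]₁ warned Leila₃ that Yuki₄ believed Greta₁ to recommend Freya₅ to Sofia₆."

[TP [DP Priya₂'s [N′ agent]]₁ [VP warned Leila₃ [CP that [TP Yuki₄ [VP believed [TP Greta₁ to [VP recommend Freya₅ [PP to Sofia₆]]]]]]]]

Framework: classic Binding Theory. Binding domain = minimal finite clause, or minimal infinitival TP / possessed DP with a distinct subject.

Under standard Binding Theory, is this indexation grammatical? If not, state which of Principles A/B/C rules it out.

The two coindexed NPs are *[Priya₂'s agent]₁* and *Greta₁*.
*Greta₁* is an R-expression. Principle C requires it to be free everywhere.
*[Priya₂'s agent]₁* c-commands it and carries the same index.
The R-expression is bound → Principle C violation.

Principle C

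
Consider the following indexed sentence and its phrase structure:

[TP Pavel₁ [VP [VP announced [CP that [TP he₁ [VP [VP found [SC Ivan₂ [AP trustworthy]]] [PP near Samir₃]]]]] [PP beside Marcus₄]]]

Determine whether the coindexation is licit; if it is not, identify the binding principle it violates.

The two coindexed NPs are *Pavel₁* and *he₁*.
*he₁* is a pronoun; nothing c-commands it within its binding domain (the embedded TP.), so Principle B holds trivially.
*Pavel₁* is an R-expression; *he₁* does not c-command it, and no other NP shares its index, so Principle C is satisfied.
All principles are respected.

grammatical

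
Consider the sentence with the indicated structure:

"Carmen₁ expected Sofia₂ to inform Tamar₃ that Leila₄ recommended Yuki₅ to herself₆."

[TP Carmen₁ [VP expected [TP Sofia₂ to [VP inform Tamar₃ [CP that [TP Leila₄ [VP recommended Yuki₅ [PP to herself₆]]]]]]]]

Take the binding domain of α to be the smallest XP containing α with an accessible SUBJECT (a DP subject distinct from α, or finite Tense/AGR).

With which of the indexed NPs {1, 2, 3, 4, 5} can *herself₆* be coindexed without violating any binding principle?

*herself* is an anaphor, so Principle A applies: it must be bound in its binding domain.
Binding domain of *herself₆*: the embedded TP, whose subject is Leila₄.
*Carmen₁* c-commands the anaphor but is outside its binding domain → cannot satisfy Principle A.
*Sofia₂* c-commands the anaphor but is outside its binding domain → cannot satisfy Principle A.
*Tamar₃* c-commands the anaphor but is outside its binding domain → cannot satisfy Principle A.
*Leila₄* c-commands the anaphor within its binding domain → licit binder.
*Yuki₅* c-commands the anaphor within its binding domain → licit binder.

{4, 5}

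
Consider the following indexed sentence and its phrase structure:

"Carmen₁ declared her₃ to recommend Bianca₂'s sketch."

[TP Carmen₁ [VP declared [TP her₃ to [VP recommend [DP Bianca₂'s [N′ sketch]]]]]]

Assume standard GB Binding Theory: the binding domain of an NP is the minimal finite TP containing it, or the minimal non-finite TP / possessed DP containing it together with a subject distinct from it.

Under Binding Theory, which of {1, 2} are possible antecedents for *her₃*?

none

*her* is a pronoun, so Principle B applies: it must be free in its binding domain.
Binding domain of *her₃*: the matrix TP, whose subject is Carmen₁.
*Carmen₁* c-commands the pronoun within its binding domain → coindexation would violate Principle B.
*Bianca₂*: the pronoun c-commands this R-expression → coindexation would violate Principle C on *Bianca₂*.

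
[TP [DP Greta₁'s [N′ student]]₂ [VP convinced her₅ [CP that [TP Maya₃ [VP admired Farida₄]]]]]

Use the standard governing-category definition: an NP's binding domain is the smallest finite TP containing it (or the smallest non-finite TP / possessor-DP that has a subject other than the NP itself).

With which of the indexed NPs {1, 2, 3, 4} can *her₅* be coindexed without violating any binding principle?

{1}

*her* is a pronoun, so Principle B applies: it must be free in its binding domain.
Binding domain of *her₅*: the matrix TP, whose subject is [Greta₁'s student]₂.
*Greta₁* and the pronoun do not c-command one another → neither Principle B nor Principle C is at stake; coindexation permitted.
*[Greta₁'s student]₂* c-commands the pronoun within its binding domain → coindexation would violate Principle B.
*Maya₃*: the pronoun c-commands this R-expression → coindexation would violate Principle C on *Maya₃*.
*Farida₄*: the pronoun c-commands this R-expression → coindexation would violate Principle C on *Farida₄*.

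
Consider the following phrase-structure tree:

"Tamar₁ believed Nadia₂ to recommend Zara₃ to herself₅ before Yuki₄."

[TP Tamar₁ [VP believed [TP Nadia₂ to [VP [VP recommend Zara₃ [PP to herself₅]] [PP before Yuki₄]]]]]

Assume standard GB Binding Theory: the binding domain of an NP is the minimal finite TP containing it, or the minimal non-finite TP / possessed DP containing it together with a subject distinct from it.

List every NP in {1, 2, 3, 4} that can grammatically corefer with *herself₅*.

*herself* is an anaphor, so Principle A applies: it must be bound in its binding domain.
Binding domain of *herself₅*: the embedded TP, whose subject is Nadia₂.
*Tamar₁* c-commands the anaphor but is outside its binding domain → cannot satisfy Principle A.
*Nadia₂* c-commands the anaphor within its binding domain → licit binder.
*Zara₃* c-commands the anaphor within its binding domain → licit binder.
*Yuki₄* does not c-command the anaphor → cannot bind it.

{2, 3}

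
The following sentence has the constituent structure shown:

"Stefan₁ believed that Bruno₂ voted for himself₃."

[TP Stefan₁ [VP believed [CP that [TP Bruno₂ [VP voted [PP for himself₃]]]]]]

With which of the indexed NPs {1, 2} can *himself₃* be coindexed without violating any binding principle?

{2}

*himself* is an anaphor, so Principle A applies: it must be bound in its binding domain.
Binding domain of *himself₃*: the embedded TP, whose subject is Bruno₂.
*Stefan₁* c-commands the anaphor but is outside its binding domain → cannot satisfy Principle A.
*Bruno₂* c-commands the anaphor within its binding domain → licit binder.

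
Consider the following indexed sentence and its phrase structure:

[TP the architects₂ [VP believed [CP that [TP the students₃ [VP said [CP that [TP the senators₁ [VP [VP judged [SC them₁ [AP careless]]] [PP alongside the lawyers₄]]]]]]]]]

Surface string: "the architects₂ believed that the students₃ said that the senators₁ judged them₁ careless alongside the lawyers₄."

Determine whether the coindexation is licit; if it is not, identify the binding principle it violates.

The two coindexed NPs are *the senators₁* and *them₁*.
*them₁* is a pronoun. Its binding domain is the embedded TP, whose subject is the senators₁.
*the senators₁* c-commands it within that domain and carries the same index.
The pronoun is locally bound → Principle B violation.

Principle B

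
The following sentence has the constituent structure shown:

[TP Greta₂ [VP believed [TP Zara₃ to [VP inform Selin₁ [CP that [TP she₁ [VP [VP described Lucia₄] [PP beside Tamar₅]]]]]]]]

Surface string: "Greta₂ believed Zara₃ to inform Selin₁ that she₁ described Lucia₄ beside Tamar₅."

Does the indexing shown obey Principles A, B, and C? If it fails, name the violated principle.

The two coindexed NPs are *Selin₁* and *she₁*.
*she₁* is a pronoun; nothing c-commands it within its binding domain (the embedded TP.), so Principle B holds trivially.
*Selin₁* is an R-expression; *she₁* does not c-command it, and no other NP shares its index, so Principle C is satisfied.
All principles are respected.

grammatical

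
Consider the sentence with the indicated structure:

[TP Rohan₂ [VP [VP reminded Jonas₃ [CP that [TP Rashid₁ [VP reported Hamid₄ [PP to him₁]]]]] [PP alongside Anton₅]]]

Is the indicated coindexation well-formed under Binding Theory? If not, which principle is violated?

Principle B

The two coindexed NPs are *Rashid₁* and *him₁*.
*him₁* is a pronoun. Its binding domain is the embedded TP, whose subject is Rashid₁.
*Rashid₁* c-commands it within that domain and carries the same index.
The pronoun is locally bound → Principle B violation.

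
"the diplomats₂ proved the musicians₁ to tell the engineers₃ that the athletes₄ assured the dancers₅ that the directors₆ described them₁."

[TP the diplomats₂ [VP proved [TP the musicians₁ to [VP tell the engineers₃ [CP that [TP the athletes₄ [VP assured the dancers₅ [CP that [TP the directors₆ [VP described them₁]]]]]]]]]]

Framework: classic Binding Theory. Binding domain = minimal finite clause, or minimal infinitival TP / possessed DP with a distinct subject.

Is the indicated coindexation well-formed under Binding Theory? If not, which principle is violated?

grammatical

The two coindexed NPs are *the musicians₁* and *them₁*.
*them₁* is a pronoun; its binding domain is the embedded TP, whose subject is the directors₆. Within that domain it is c-commanded only by *the directors₆*, which carries a different index — the pronoun is free locally, so Principle B holds.
*the musicians₁* is an R-expression; *them₁* does not c-command it, and no other NP shares its index, so Principle C is satisfied.
All principles are respected.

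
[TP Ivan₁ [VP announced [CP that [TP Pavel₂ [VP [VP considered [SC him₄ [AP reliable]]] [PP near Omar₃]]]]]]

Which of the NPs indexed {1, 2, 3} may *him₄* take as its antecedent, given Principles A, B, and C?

{1, 3}

*him* is a pronoun, so Principle B applies: it must be free in its binding domain.
Binding domain of *him₄*: the embedded TP, whose subject is Pavel₂.
*Ivan₁* c-commands the pronoun but from outside its binding domain, and is not c-commanded by it → coindexation permitted.
*Pavel₂* c-commands the pronoun within its binding domain → coindexation would violate Principle B.
*Omar₃* and the pronoun do not c-command one another → neither Principle B nor Principle C is at stake; coindexation permitted.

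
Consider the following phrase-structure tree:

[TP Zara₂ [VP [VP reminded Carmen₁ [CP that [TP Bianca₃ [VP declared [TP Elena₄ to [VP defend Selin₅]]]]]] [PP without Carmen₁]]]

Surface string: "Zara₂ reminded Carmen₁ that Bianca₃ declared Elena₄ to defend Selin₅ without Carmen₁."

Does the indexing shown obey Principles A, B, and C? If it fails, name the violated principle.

The two coindexed NPs are *Carmen₁* and *Carmen₁*.
*Carmen₁* is an R-expression; no coindexed NP c-commands it, so Principle C holds.
*Carmen₁* is an R-expression; *Carmen₁* does not c-command it, and no other NP shares its index, so Principle C is satisfied.
All principles are respected.

grammatical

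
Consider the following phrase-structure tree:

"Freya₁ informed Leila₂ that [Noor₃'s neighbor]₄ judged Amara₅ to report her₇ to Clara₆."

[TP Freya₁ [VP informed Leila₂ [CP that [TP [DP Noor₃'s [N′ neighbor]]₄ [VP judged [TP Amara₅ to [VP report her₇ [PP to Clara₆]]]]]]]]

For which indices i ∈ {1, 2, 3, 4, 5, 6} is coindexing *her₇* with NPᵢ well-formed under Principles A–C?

{1, 2, 3, 4}

*her* is a pronoun, so Principle B applies: it must be free in its binding domain.
Binding domain of *her₇*: the embedded TP, whose subject is Amara₅.
*Freya₁* c-commands the pronoun but from outside its binding domain, and is not c-commanded by it → coindexation permitted.
*Leila₂* c-commands the pronoun but from outside its binding domain, and is not c-commanded by it → coindexation permitted.
*Noor₃* and the pronoun do not c-command one another → neither Principle B nor Principle C is at stake; coindexation permitted.
*[Noor₃'s neighbor]₄* c-commands the pronoun but from outside its binding domain, and is not c-commanded by it → coindexation permitted.
*Amara₅* c-commands the pronoun within its binding domain → coindexation would violate Principle B.
*Clara₆*: the pronoun c-commands this R-expression → coindexation would violate Principle C on *Clara₆*.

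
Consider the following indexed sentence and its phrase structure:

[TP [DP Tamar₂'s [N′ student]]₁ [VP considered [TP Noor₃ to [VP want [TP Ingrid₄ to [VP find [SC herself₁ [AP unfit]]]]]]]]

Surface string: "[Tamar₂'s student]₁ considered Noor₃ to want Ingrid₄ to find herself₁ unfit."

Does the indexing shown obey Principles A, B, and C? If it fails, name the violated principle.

Principle A

The two coindexed NPs are *[Tamar₂'s student]₁* and *herself₁*.
*herself₁* is an anaphor. Principle A requires it to be bound within its binding domain — the embedded TP, whose subject is Ingrid₄.
Within that domain it is c-commanded by *Ingrid₄*, which does not share its index.
*[Tamar₂'s student]₁* does c-command the anaphor, but from outside its binding domain.
The anaphor is unbound in its domain → Principle A violation.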